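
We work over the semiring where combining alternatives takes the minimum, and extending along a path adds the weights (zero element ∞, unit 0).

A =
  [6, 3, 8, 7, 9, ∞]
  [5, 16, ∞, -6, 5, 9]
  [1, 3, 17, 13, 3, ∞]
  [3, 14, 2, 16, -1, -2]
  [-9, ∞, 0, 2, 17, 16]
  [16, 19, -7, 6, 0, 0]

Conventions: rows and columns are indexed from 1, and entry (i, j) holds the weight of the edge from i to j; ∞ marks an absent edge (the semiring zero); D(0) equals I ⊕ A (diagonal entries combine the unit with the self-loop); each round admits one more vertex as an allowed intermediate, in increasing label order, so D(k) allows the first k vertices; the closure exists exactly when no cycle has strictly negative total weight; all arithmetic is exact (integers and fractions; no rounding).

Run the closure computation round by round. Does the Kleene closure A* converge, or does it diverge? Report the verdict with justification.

D(0):
  [0, 3, 8, 7, 9, ∞]
  [5, 0, ∞, -6, 5, 9]
  [1, 3, 0, 13, 3, ∞]
  [3, 14, 2, 0, -1, -2]
  [-9, ∞, 0, 2, 0, 16]
  [16, 19, -7, 6, 0, 0]
D(1):
  [0, 3, 8, 7, 9, ∞]
  [5, 0, 13, -6, 5, 9]
  [1, 3, 0, 8, 3, ∞]
  [3, 6, 2, 0, -1, -2]
  [-9, -6, -1, -2, 0, 16]
  [16, 19, -7, 6, 0, 0]
Detection: at round 2, diagonal entry (5, 5) turns strictly negative.
Key observation: the cycle 5->1->2->5 has total weight (-9) + 3 + 5, which is strictly negative.
Answer: DIVERGES — negative cycle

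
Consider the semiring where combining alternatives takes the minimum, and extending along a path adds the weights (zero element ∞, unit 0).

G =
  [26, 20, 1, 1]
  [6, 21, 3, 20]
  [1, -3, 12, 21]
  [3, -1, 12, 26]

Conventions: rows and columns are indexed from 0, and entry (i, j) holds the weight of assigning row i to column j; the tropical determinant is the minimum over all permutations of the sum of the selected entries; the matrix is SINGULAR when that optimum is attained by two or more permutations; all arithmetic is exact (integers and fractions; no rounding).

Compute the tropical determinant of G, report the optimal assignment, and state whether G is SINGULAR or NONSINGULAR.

σ = (0, 1, 2, 3): 26 + 21 + 12 + 26 = 85
σ = (0, 1, 3, 2): 26 + 21 + 21 + 12 = 80
σ = (0, 2, 1, 3): 26 + 3 + (-3) + 26 = 52
σ = (0, 2, 3, 1): 26 + 3 + 21 + (-1) = 49
σ = (0, 3, 1, 2): 26 + 20 + (-3) + 12 = 55
σ = (0, 3, 2, 1): 26 + 20 + 12 + (-1) = 57
σ = (1, 0, 2, 3): 20 + 6 + 12 + 26 = 64
σ = (1, 0, 3, 2): 20 + 6 + 21 + 12 = 59
σ = (1, 2, 0, 3): 20 + 3 + 1 + 26 = 50
σ = (1, 2, 3, 0): 20 + 3 + 21 + 3 = 47
σ = (1, 3, 0, 2): 20 + 20 + 1 + 12 = 53
σ = (1, 3, 2, 0): 20 + 20 + 12 + 3 = 55
σ = (2, 0, 1, 3): 1 + 6 + (-3) + 26 = 30
σ = (2, 0, 3, 1): 1 + 6 + 21 + (-1) = 27
σ = (2, 1, 0, 3): 1 + 21 + 1 + 26 = 49
σ = (2, 1, 3, 0): 1 + 21 + 21 + 3 = 46
σ = (2, 3, 0, 1): 1 + 20 + 1 + (-1) = 21
σ = (2, 3, 1, 0): 1 + 20 + (-3) + 3 = 21
σ = (3, 0, 1, 2): 1 + 6 + (-3) + 12 = 16
σ = (3, 0, 2, 1): 1 + 6 + 12 + (-1) = 18
σ = (3, 1, 0, 2): 1 + 21 + 1 + 12 = 35
σ = (3, 1, 2, 0): 1 + 21 + 12 + 3 = 37
σ = (3, 2, 0, 1): 1 + 3 + 1 + (-1) = 4
σ = (3, 2, 1, 0): 1 + 3 + (-3) + 3 = 4
Optimal value attained by: σ = (3, 2, 0, 1).
Answer: det⊕(G) = 4; verdict: SINGULAR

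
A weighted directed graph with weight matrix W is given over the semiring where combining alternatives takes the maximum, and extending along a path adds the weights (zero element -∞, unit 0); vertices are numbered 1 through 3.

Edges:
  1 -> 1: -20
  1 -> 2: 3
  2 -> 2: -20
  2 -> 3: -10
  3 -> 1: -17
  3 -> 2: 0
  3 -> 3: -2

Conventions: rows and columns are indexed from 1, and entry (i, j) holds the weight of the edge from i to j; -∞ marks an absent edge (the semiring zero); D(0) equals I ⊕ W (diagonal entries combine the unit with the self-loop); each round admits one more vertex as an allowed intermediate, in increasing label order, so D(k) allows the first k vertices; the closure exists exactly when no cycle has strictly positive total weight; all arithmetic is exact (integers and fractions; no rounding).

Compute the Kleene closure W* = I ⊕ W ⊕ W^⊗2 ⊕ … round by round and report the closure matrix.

D(0):
  [0, 3, -∞]
  [-∞, 0, -10]
  [-17, 0, 0]
D(1):
  [0, 3, -∞]
  [-∞, 0, -10]
  [-17, 0, 0]
D(2):
  [0, 3, -7]
  [-∞, 0, -10]
  [-17, 0, 0]
D(3):
  [0, 3, -7]
  [-27, 0, -10]
  [-17, 0, 0]
Answer: W* = [[0, 3, -7], [-27, 0, -10], [-17, 0, 0]]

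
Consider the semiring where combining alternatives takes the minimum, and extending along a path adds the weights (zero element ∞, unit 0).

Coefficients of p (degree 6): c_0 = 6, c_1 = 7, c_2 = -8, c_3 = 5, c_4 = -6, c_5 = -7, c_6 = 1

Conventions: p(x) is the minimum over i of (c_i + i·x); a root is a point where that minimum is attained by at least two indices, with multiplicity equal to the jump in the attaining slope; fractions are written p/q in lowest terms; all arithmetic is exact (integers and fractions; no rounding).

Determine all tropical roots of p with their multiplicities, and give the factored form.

hull edge (i=0, c=6) to (i=2, c=-8): slope -7, span 2
hull edge (i=2, c=-8) to (i=5, c=-7): slope 1/3, span 3
hull edge (i=5, c=-7) to (i=6, c=1): slope 8, span 1
Factored form: p(x) = 1 ⊗ (x ⊕ (-8)) ⊗ (x ⊕ (-1/3)) ⊗ (x ⊕ (-1/3)) ⊗ (x ⊕ (-1/3)) ⊗ (x ⊕ 7) ⊗ (x ⊕ 7)
Answer: roots = -8 (mult 1), -1/3 (mult 3), 7 (mult 2)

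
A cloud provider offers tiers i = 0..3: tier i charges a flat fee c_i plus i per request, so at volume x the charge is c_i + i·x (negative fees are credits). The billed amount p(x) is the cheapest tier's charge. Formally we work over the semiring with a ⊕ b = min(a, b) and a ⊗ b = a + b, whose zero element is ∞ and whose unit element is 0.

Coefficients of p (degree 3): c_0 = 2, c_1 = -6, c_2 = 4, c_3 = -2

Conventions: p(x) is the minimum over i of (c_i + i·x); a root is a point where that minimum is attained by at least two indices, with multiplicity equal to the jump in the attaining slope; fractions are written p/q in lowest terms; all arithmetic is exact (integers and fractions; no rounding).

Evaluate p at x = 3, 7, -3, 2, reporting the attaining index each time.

p(3) = min(2+0·3=2, -6+1·3=-3, 4+2·3=10, -2+3·3=7) = -3 (attained by i=1)
p(7) = min(2+0·7=2, -6+1·7=1, 4+2·7=18, -2+3·7=19) = 1 (attained by i=1)
p(-3) = min(2+0·(-3)=2, -6+1·(-3)=-9, 4+2·(-3)=-2, -2+3·(-3)=-11) = -11 (attained by i=3)
p(2) = min(2+0·2=2, -6+1·2=-4, 4+2·2=8, -2+3·2=4) = -4 (attained by i=1)
Answer: p(3) = -3; p(7) = 1; p(-3) = -11; p(2) = -4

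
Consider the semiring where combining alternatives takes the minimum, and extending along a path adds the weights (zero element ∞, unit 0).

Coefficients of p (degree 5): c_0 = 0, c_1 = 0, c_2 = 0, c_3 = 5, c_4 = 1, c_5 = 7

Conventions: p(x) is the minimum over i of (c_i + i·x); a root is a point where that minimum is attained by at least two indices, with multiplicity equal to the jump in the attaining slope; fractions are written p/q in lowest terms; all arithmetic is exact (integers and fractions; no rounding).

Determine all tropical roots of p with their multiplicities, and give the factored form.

hull edge (i=0, c=0) to (i=2, c=0): slope 0, span 2
hull edge (i=2, c=0) to (i=4, c=1): slope 1/2, span 2
hull edge (i=4, c=1) to (i=5, c=7): slope 6, span 1
Factored form: p(x) = 7 ⊗ (x ⊕ (-6)) ⊗ (x ⊕ (-1/2)) ⊗ (x ⊕ (-1/2)) ⊗ (x ⊕ 0) ⊗ (x ⊕ 0)
Answer: roots = -6 (mult 1), -1/2 (mult 2), 0 (mult 2)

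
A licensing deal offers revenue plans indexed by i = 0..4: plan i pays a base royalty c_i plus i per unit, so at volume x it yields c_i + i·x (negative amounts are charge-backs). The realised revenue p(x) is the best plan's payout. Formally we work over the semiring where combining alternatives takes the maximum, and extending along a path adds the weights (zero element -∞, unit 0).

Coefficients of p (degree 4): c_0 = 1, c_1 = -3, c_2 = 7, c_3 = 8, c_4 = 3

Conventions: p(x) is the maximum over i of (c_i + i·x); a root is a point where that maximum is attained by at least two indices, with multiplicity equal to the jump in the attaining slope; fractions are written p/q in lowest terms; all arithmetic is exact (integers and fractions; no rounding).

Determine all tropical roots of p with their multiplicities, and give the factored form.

hull edge (i=0, c=1) to (i=2, c=7): slope 3, span 2
hull edge (i=2, c=7) to (i=3, c=8): slope 1, span 1
hull edge (i=3, c=8) to (i=4, c=3): slope -5, span 1
Factored form: p(x) = 3 ⊗ (x ⊕ (-3)) ⊗ (x ⊕ (-3)) ⊗ (x ⊕ (-1)) ⊗ (x ⊕ 5)
Answer: roots = -3 (mult 2), -1 (mult 1), 5 (mult 1)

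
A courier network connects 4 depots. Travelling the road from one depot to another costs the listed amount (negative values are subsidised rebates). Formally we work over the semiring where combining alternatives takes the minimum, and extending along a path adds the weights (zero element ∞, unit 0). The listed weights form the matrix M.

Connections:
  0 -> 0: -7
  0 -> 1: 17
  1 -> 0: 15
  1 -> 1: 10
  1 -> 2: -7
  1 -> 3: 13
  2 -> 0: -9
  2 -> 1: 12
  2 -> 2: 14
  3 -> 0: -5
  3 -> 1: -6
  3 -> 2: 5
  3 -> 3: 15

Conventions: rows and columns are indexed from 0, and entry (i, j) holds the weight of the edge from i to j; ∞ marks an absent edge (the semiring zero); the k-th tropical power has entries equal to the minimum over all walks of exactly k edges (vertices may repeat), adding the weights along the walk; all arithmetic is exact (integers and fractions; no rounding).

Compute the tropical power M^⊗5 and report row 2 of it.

M^⊗2:
  [-14, 10, 10, 30]
  [-16, 5, 3, 23]
  [-16, 8, 5, 25]
  [-12, 4, -13, 7]
M^⊗3:
  [-21, 3, 3, 23]
  [-23, 1, -2, 18]
  [-23, 1, 1, 21]
  [-22, -1, -3, 17]
M^⊗4:
  [-28, -4, -4, 16]
  [-30, -6, -6, 14]
  [-30, -6, -6, 14]
  [-29, -5, -8, 12]
M^⊗5:
  [-35, -11, -11, 9]
  [-37, -13, -13, 7]
  [-37, -13, -13, 7]
  [-36, -12, -12, 8]
Answer: row 2 of M^⊗5 = [-37, -13, -13, 7]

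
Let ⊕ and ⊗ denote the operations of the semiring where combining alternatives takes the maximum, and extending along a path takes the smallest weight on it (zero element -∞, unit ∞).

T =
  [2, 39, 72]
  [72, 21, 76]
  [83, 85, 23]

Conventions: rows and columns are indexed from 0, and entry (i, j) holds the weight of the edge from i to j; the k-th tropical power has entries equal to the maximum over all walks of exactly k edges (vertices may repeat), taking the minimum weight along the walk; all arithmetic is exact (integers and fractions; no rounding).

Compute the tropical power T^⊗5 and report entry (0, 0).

T^⊗2:
  [72, 72, 39]
  [76, 76, 72]
  [72, 39, 76]
T^⊗3:
  [72, 39, 72]
  [72, 72, 76]
  [76, 76, 72]
T^⊗4:
  [72, 72, 72]
  [76, 76, 72]
  [72, 72, 76]
T^⊗5:
  [72, 72, 72]
  [72, 72, 76]
  [76, 76, 72]
Key observation: the optimum is the walk 0->2->0->2->1->0, with weight 72 min 83 min 72 min 85 min 72 = 72.
Optimal value attained by: walk 0->2->0->2->1->0.
Answer: (T^⊗5)[0][0] = 72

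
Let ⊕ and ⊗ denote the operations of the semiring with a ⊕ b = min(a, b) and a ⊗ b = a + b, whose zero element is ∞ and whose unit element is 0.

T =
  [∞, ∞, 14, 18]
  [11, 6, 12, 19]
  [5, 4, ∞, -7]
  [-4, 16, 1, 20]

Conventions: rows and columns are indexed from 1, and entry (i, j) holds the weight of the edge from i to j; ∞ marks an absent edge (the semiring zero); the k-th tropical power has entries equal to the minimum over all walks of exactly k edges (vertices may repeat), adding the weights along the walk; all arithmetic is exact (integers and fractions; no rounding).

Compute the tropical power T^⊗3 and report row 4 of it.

T^⊗2:
  [14, 18, 19, 7]
  [15, 12, 18, 5]
  [-11, 9, -6, 13]
  [6, 5, 10, -6]
T^⊗3:
  [3, 23, 8, 12]
  [1, 18, 6, 11]
  [-1, -2, 3, -13]
  [-10, 10, -5, 3]
Answer: row 4 of T^⊗3 = [-10, 10, -5, 3]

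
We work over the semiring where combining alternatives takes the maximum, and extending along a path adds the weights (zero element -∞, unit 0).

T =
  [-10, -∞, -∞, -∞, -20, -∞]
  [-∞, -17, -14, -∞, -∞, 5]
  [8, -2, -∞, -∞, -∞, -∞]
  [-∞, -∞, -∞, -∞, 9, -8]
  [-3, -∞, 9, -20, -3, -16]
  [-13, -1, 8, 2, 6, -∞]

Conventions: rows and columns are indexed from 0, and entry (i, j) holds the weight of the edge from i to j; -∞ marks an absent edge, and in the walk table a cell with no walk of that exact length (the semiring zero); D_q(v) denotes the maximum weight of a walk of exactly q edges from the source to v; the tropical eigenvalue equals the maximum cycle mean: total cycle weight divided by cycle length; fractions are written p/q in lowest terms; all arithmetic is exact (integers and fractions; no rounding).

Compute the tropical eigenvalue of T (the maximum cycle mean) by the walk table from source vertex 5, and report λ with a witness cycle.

q=0: [-∞, -∞, -∞, -∞, -∞, 0]
q=1: [-13, -1, 8, 2, 6, -∞]
q=2: [16, 6, 15, -14, 11, 4]
q=3: [23, 13, 20, 6, 10, 11]
q=4: [28, 18, 19, 13, 17, 18]
q=5: [27, 17, 26, 20, 24, 23]
q=6: [34, 24, 33, 25, 29, 22]
Optimal cycle mean attained by: cycle 1->5->3->4->2->1, total 5 + 2 + 9 + 9 + (-2), length 5.
Answer: λ = 23/5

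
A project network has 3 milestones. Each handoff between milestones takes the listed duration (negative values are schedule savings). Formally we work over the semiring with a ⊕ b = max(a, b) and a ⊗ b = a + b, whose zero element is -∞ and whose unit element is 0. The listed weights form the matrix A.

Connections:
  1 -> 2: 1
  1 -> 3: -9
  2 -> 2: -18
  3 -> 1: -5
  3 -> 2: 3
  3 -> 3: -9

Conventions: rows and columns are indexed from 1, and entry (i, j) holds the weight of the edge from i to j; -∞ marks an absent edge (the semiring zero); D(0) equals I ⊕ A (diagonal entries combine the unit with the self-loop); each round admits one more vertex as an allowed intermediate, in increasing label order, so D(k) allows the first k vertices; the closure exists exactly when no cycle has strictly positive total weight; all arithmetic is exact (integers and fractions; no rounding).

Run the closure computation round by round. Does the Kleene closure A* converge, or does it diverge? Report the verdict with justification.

D(0):
  [0, 1, -9]
  [-∞, 0, -∞]
  [-5, 3, 0]
D(1):
  [0, 1, -9]
  [-∞, 0, -∞]
  [-5, 3, 0]
D(2):
  [0, 1, -9]
  [-∞, 0, -∞]
  [-5, 3, 0]
D(3):
  [0, 1, -9]
  [-∞, 0, -∞]
  [-5, 3, 0]
Key observation: every diagonal entry stays at the unit through all rounds, so no improving cycle exists.
Answer: CONVERGES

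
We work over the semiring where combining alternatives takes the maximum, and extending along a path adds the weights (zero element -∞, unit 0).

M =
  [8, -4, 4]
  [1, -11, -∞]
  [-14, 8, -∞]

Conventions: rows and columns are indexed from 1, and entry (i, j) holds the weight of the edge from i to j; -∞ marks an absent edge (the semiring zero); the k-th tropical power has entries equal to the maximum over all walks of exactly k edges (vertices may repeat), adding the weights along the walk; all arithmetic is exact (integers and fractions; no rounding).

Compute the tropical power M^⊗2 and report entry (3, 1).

M^⊗2:
  [16, 12, 12]
  [9, -3, 5]
  [9, -3, -10]
Key observation: the optimum is the walk 3->2->1, with weight 8 + 1 = 9.
Optimal value attained by: walk 3->2->1.
Answer: (M^⊗2)[3][1] = 9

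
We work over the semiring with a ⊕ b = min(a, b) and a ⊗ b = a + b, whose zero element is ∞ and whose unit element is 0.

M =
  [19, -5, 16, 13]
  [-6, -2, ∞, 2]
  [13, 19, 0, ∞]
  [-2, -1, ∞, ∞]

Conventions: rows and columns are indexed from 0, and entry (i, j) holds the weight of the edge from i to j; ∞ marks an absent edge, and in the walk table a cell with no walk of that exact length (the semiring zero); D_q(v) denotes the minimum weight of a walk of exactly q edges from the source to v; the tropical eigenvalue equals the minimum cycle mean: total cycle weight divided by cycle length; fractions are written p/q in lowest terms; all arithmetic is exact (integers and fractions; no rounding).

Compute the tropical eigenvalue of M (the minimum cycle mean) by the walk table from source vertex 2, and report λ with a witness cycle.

q=0: [∞, ∞, 0, ∞]
q=1: [13, 19, 0, ∞]
q=2: [13, 8, 0, 21]
q=3: [2, 6, 0, 10]
q=4: [0, -3, 0, 8]
Optimal cycle mean attained by: cycle 0->1->0, total (-5) + (-6), length 2.
Answer: λ = -11/2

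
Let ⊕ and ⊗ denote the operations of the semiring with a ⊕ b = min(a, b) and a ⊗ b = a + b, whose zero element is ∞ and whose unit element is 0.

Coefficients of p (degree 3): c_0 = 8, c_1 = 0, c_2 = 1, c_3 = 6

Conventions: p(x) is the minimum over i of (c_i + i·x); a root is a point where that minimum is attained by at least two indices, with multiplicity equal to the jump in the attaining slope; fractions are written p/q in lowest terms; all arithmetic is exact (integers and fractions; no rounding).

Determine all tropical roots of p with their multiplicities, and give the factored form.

hull edge (i=0, c=8) to (i=1, c=0): slope -8, span 1
hull edge (i=1, c=0) to (i=2, c=1): slope 1, span 1
hull edge (i=2, c=1) to (i=3, c=6): slope 5, span 1
Factored form: p(x) = 6 ⊗ (x ⊕ (-5)) ⊗ (x ⊕ (-1)) ⊗ (x ⊕ 8)
Answer: roots = -5 (mult 1), -1 (mult 1), 8 (mult 1)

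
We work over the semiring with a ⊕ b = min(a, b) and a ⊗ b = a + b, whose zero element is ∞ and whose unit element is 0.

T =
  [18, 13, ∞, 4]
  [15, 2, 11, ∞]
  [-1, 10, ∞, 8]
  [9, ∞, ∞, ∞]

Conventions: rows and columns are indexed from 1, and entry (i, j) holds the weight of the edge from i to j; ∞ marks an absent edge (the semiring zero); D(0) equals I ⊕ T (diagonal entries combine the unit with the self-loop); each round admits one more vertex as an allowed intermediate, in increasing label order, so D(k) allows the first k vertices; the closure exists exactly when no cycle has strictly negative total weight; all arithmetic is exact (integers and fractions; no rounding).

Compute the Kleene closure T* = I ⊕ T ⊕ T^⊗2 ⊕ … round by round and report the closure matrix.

D(0):
  [0, 13, ∞, 4]
  [15, 0, 11, ∞]
  [-1, 10, 0, 8]
  [9, ∞, ∞, 0]
D(1):
  [0, 13, ∞, 4]
  [15, 0, 11, 19]
  [-1, 10, 0, 3]
  [9, 22, ∞, 0]
D(2):
  [0, 13, 24, 4]
  [15, 0, 11, 19]
  [-1, 10, 0, 3]
  [9, 22, 33, 0]
D(3):
  [0, 13, 24, 4]
  [10, 0, 11, 14]
  [-1, 10, 0, 3]
  [9, 22, 33, 0]
D(4):
  [0, 13, 24, 4]
  [10, 0, 11, 14]
  [-1, 10, 0, 3]
  [9, 22, 33, 0]
Answer: T* = [[0, 13, 24, 4], [10, 0, 11, 14], [-1, 10, 0, 3], [9, 22, 33, 0]]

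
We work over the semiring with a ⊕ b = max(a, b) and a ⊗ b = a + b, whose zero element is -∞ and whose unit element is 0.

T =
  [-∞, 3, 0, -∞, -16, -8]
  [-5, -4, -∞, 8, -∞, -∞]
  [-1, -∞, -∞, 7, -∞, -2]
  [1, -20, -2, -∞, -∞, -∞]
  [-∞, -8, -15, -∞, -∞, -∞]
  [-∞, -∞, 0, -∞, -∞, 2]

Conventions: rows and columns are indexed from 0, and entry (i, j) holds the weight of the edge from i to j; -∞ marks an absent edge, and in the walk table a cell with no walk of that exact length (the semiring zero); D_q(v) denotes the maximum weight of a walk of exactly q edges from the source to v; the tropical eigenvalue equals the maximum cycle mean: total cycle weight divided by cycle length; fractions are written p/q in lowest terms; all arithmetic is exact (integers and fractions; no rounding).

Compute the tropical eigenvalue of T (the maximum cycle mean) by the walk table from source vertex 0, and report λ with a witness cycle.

q=0: [0, -∞, -∞, -∞, -∞, -∞]
q=1: [-∞, 3, 0, -∞, -16, -8]
q=2: [-1, -1, -8, 11, -∞, -2]
q=3: [12, 2, 9, 7, -17, 0]
q=4: [8, 15, 12, 16, -4, 7]
q=5: [17, 11, 14, 23, -8, 10]
q=6: [24, 20, 21, 21, 1, 12]
Optimal cycle mean attained by: cycle 0->1->3->0, total 3 + 8 + 1, length 3.
Answer: λ = 4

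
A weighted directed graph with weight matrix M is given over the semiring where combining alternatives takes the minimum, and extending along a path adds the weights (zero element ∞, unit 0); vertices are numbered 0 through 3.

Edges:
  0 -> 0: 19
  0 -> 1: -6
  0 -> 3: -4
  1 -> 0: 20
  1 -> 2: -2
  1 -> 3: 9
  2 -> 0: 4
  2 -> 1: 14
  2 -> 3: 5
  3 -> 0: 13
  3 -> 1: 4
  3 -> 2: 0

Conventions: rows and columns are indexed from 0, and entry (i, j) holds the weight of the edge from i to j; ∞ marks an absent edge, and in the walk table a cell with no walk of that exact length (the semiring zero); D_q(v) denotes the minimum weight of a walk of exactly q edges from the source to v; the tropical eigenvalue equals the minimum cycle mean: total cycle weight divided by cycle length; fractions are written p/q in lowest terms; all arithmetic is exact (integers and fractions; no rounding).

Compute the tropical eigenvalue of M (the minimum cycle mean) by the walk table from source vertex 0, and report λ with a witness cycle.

q=0: [0, ∞, ∞, ∞]
q=1: [19, -6, ∞, -4]
q=2: [9, 0, -8, 3]
q=3: [-4, 3, -2, -3]
q=4: [2, -10, -3, -8]
Optimal cycle mean attained by: cycle 0->1->2->0, total (-6) + (-2) + 4, length 3.
Answer: λ = -4/3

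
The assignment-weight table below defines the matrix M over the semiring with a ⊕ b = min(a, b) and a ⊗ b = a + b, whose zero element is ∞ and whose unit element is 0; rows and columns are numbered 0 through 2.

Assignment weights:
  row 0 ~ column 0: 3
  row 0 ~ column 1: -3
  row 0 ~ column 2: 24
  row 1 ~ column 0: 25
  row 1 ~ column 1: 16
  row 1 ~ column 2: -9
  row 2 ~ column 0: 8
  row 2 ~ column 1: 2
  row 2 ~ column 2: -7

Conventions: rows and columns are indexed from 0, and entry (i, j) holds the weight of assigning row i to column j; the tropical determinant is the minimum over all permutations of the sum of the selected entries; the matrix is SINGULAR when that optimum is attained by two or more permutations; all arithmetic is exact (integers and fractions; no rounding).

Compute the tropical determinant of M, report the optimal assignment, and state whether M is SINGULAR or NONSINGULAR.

σ = (0, 1, 2): 3 + 16 + (-7) = 12
σ = (0, 2, 1): 3 + (-9) + 2 = -4
σ = (1, 0, 2): (-3) + 25 + (-7) = 15
σ = (1, 2, 0): (-3) + (-9) + 8 = -4
σ = (2, 0, 1): 24 + 25 + 2 = 51
σ = (2, 1, 0): 24 + 16 + 8 = 48
Optimal value attained by: σ = (0, 2, 1).
Answer: det⊕(M) = -4; verdict: SINGULAR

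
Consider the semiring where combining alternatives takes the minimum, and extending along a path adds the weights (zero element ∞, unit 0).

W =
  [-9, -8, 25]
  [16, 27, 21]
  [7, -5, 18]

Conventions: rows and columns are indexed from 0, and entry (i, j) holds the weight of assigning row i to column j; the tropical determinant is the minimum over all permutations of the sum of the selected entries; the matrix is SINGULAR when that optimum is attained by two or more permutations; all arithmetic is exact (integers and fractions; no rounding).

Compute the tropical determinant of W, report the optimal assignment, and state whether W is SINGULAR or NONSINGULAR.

σ = (0, 1, 2): (-9) + 27 + 18 = 36
σ = (0, 2, 1): (-9) + 21 + (-5) = 7
σ = (1, 0, 2): (-8) + 16 + 18 = 26
σ = (1, 2, 0): (-8) + 21 + 7 = 20
σ = (2, 0, 1): 25 + 16 + (-5) = 36
σ = (2, 1, 0): 25 + 27 + 7 = 59
Optimal value attained by: σ = (0, 2, 1).
Answer: det⊕(W) = 7; verdict: NONSINGULAR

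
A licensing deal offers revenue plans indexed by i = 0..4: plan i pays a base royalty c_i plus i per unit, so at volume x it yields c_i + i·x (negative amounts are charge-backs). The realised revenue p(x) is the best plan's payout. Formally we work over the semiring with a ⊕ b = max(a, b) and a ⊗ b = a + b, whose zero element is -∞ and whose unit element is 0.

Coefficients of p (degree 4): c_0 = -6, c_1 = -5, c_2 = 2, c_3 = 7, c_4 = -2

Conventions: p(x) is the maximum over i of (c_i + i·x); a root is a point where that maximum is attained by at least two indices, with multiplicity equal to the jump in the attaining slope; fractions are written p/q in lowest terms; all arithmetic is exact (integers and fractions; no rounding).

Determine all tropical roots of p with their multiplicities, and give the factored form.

hull edge (i=0, c=-6) to (i=3, c=7): slope 13/3, span 3
hull edge (i=3, c=7) to (i=4, c=-2): slope -9, span 1
Factored form: p(x) = -2 ⊗ (x ⊕ (-13/3)) ⊗ (x ⊕ (-13/3)) ⊗ (x ⊕ (-13/3)) ⊗ (x ⊕ 9)
Answer: roots = -13/3 (mult 3), 9 (mult 1)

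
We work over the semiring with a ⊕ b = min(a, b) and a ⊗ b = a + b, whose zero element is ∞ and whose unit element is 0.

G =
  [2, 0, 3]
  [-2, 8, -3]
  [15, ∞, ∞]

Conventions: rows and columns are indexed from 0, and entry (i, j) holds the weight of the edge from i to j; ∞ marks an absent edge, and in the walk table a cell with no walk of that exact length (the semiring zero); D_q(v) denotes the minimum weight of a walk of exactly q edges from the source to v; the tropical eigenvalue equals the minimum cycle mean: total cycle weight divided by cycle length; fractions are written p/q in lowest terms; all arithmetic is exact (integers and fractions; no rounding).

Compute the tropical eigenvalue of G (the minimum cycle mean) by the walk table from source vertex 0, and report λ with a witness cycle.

q=0: [0, ∞, ∞]
q=1: [2, 0, 3]
q=2: [-2, 2, -3]
q=3: [0, -2, -1]
Optimal cycle mean attained by: cycle 0->1->0, total 0 + (-2), length 2.
Answer: λ = -1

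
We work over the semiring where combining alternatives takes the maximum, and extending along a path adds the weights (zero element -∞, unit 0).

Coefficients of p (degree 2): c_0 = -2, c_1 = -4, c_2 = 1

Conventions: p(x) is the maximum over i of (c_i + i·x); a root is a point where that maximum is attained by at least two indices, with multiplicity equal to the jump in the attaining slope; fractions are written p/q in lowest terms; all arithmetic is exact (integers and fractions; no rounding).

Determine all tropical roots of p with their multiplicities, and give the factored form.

hull edge (i=0, c=-2) to (i=2, c=1): slope 3/2, span 2
Factored form: p(x) = 1 ⊗ (x ⊕ (-3/2)) ⊗ (x ⊕ (-3/2))
Answer: roots = -3/2 (mult 2)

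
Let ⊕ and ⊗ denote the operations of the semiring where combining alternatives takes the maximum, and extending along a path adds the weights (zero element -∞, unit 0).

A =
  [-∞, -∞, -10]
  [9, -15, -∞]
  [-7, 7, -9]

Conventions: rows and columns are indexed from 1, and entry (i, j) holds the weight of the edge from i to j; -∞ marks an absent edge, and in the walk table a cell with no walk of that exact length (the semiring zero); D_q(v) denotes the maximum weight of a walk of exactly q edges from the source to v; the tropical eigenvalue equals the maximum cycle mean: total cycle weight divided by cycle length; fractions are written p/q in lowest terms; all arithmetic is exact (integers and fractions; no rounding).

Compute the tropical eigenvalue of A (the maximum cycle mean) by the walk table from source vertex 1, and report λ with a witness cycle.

q=0: [0, -∞, -∞]
q=1: [-∞, -∞, -10]
q=2: [-17, -3, -19]
q=3: [6, -12, -27]
Optimal cycle mean attained by: cycle 1->3->2->1, total (-10) + 7 + 9, length 3.
Answer: λ = 2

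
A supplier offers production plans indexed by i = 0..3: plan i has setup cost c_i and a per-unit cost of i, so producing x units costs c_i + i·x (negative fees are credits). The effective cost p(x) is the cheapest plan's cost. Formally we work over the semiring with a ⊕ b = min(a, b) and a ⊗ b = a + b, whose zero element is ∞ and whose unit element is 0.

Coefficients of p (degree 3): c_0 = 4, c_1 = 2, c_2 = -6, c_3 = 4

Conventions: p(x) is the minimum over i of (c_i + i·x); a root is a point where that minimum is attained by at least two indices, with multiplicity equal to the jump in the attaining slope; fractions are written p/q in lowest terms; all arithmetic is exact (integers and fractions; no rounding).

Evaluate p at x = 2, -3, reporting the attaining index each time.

p(2) = min(4+0·2=4, 2+1·2=4, -6+2·2=-2, 4+3·2=10) = -2 (attained by i=2)
p(-3) = min(4+0·(-3)=4, 2+1·(-3)=-1, -6+2·(-3)=-12, 4+3·(-3)=-5) = -12 (attained by i=2)
Answer: p(2) = -2; p(-3) = -12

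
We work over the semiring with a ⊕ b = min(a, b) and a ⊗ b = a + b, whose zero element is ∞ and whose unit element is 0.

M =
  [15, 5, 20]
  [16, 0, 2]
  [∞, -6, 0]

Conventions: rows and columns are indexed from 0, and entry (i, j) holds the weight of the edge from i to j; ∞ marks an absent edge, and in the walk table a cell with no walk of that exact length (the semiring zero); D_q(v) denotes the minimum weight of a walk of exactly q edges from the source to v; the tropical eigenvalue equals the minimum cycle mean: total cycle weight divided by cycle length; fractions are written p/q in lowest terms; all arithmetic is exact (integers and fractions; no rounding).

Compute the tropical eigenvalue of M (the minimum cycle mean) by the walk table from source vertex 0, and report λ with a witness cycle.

q=0: [0, ∞, ∞]
q=1: [15, 5, 20]
q=2: [21, 5, 7]
q=3: [21, 1, 7]
Optimal cycle mean attained by: cycle 1->2->1, total 2 + (-6), length 2.
Answer: λ = -2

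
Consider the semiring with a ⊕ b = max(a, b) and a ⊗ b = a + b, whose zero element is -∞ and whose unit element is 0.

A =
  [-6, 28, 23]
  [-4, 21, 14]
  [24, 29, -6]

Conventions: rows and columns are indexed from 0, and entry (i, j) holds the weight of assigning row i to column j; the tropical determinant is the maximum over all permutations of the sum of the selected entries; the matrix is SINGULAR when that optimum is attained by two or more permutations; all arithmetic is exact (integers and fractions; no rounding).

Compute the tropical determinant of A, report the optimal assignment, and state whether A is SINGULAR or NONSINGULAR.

σ = (0, 1, 2): (-6) + 21 + (-6) = 9
σ = (0, 2, 1): (-6) + 14 + 29 = 37
σ = (1, 0, 2): 28 + (-4) + (-6) = 18
σ = (1, 2, 0): 28 + 14 + 24 = 66
σ = (2, 0, 1): 23 + (-4) + 29 = 48
σ = (2, 1, 0): 23 + 21 + 24 = 68
Optimal value attained by: σ = (2, 1, 0).
Answer: det⊕(A) = 68; verdict: NONSINGULAR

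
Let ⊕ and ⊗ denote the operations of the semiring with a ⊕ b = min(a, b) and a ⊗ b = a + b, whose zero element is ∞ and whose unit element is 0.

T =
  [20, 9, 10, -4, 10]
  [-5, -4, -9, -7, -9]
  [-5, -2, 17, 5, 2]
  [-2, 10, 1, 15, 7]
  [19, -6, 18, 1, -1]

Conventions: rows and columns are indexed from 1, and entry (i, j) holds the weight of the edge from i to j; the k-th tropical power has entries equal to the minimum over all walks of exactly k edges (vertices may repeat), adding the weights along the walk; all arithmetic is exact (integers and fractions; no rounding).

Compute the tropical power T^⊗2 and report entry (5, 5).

T^⊗2:
  [-6, 4, -3, 2, 0]
  [-14, -15, -13, -11, -13]
  [-7, -6, -11, -9, -11]
  [-4, -1, 1, -6, 1]
  [-11, -10, -15, -13, -15]
Key observation: the optimum is the walk 5->2->5, with weight (-6) + (-9) = -15.
Optimal value attained by: walk 5->2->5.
Answer: (T^⊗2)[5][5] = -15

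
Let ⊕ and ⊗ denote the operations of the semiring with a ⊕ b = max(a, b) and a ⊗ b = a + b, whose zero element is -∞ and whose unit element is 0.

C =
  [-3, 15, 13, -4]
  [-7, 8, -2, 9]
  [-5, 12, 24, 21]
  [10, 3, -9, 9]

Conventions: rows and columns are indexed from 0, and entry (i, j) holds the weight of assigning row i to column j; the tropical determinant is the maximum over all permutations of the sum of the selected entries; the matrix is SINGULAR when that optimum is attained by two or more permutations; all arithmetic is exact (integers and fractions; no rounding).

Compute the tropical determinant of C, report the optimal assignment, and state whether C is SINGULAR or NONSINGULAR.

σ = (0, 1, 2, 3): (-3) + 8 + 24 + 9 = 38
σ = (0, 1, 3, 2): (-3) + 8 + 21 + (-9) = 17
σ = (0, 2, 1, 3): (-3) + (-2) + 12 + 9 = 16
σ = (0, 2, 3, 1): (-3) + (-2) + 21 + 3 = 19
σ = (0, 3, 1, 2): (-3) + 9 + 12 + (-9) = 9
σ = (0, 3, 2, 1): (-3) + 9 + 24 + 3 = 33
σ = (1, 0, 2, 3): 15 + (-7) + 24 + 9 = 41
σ = (1, 0, 3, 2): 15 + (-7) + 21 + (-9) = 20
σ = (1, 2, 0, 3): 15 + (-2) + (-5) + 9 = 17
σ = (1, 2, 3, 0): 15 + (-2) + 21 + 10 = 44
σ = (1, 3, 0, 2): 15 + 9 + (-5) + (-9) = 10
σ = (1, 3, 2, 0): 15 + 9 + 24 + 10 = 58
σ = (2, 0, 1, 3): 13 + (-7) + 12 + 9 = 27
σ = (2, 0, 3, 1): 13 + (-7) + 21 + 3 = 30
σ = (2, 1, 0, 3): 13 + 8 + (-5) + 9 = 25
σ = (2, 1, 3, 0): 13 + 8 + 21 + 10 = 52
σ = (2, 3, 0, 1): 13 + 9 + (-5) + 3 = 20
σ = (2, 3, 1, 0): 13 + 9 + 12 + 10 = 44
σ = (3, 0, 1, 2): (-4) + (-7) + 12 + (-9) = -8
σ = (3, 0, 2, 1): (-4) + (-7) + 24 + 3 = 16
σ = (3, 1, 0, 2): (-4) + 8 + (-5) + (-9) = -10
σ = (3, 1, 2, 0): (-4) + 8 + 24 + 10 = 38
σ = (3, 2, 0, 1): (-4) + (-2) + (-5) + 3 = -8
σ = (3, 2, 1, 0): (-4) + (-2) + 12 + 10 = 16
Optimal value attained by: σ = (1, 3, 2, 0).
Answer: det⊕(C) = 58; verdict: NONSINGULAR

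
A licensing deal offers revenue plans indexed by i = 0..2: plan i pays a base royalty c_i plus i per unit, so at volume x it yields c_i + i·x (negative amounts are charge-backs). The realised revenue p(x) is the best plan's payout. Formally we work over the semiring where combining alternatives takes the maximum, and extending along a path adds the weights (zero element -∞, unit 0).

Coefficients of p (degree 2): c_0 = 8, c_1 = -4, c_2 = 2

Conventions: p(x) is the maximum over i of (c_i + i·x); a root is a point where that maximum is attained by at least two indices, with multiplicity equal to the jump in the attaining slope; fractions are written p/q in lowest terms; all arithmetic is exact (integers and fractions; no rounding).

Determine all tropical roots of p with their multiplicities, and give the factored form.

hull edge (i=0, c=8) to (i=2, c=2): slope -3, span 2
Factored form: p(x) = 2 ⊗ (x ⊕ 3) ⊗ (x ⊕ 3)
Answer: roots = 3 (mult 2)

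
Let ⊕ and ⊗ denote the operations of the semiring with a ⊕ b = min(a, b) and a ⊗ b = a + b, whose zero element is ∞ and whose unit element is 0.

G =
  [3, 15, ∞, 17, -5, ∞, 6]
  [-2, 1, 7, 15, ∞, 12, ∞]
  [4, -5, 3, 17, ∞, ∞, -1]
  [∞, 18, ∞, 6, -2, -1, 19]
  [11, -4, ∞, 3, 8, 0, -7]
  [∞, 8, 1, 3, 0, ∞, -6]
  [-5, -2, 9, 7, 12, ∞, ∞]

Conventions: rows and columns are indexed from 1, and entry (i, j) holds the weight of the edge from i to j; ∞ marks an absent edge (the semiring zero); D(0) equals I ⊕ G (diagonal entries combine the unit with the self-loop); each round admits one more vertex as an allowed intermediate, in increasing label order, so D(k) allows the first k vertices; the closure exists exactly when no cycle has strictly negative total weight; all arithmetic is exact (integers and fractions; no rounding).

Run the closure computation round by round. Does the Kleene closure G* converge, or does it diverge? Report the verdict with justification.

D(0):
  [0, 15, ∞, 17, -5, ∞, 6]
  [-2, 0, 7, 15, ∞, 12, ∞]
  [4, -5, 0, 17, ∞, ∞, -1]
  [∞, 18, ∞, 0, -2, -1, 19]
  [11, -4, ∞, 3, 0, 0, -7]
  [∞, 8, 1, 3, 0, 0, -6]
  [-5, -2, 9, 7, 12, ∞, 0]
D(1):
  [0, 15, ∞, 17, -5, ∞, 6]
  [-2, 0, 7, 15, -7, 12, 4]
  [4, -5, 0, 17, -1, ∞, -1]
  [∞, 18, ∞, 0, -2, -1, 19]
  [11, -4, ∞, 3, 0, 0, -7]
  [∞, 8, 1, 3, 0, 0, -6]
  [-5, -2, 9, 7, -10, ∞, 0]
Detection: at round 2, diagonal entry (5, 5) turns strictly negative.
Key observation: the cycle 5->2->1->5 has total weight (-4) + (-2) + (-5), which is strictly negative.
Answer: DIVERGES — negative cycle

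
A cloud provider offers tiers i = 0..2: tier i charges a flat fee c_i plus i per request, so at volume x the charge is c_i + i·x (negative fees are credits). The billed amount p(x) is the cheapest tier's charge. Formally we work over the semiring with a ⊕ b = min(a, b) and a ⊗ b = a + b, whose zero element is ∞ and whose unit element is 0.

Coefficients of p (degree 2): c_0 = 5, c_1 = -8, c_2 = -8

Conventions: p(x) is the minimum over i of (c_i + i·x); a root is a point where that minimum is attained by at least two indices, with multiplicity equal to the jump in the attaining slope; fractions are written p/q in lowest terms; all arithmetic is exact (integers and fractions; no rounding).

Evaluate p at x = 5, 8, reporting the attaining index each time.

p(5) = min(5+0·5=5, -8+1·5=-3, -8+2·5=2) = -3 (attained by i=1)
p(8) = min(5+0·8=5, -8+1·8=0, -8+2·8=8) = 0 (attained by i=1)
Answer: p(5) = -3; p(8) = 0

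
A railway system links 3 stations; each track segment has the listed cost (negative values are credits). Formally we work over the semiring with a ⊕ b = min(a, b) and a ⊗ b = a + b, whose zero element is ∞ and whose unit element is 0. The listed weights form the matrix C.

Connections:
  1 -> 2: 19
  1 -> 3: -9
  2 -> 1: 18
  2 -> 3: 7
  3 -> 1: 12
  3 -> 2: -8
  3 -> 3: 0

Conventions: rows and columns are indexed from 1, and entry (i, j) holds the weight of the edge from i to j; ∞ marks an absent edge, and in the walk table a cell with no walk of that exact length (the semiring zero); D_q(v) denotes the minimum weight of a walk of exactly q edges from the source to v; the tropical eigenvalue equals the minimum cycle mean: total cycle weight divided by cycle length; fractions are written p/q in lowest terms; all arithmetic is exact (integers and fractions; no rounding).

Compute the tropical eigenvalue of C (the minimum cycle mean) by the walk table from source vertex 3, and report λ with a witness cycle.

q=0: [∞, ∞, 0]
q=1: [12, -8, 0]
q=2: [10, -8, -1]
q=3: [10, -9, -1]
Optimal cycle mean attained by: cycle 2->3->2, total 7 + (-8), length 2.
Answer: λ = -1/2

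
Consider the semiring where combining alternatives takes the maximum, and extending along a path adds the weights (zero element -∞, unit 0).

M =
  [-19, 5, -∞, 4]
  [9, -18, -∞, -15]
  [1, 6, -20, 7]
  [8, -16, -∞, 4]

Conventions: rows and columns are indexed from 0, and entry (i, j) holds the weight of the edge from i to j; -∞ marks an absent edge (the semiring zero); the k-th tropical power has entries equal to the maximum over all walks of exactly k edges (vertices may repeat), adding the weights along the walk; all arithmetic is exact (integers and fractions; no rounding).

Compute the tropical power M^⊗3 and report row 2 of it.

M^⊗2:
  [14, -12, -∞, 8]
  [-7, 14, -∞, 13]
  [15, 6, -40, 11]
  [12, 13, -∞, 12]
M^⊗3:
  [16, 19, -∞, 18]
  [23, -2, -∞, 17]
  [19, 20, -60, 19]
  [22, 17, -∞, 16]
Answer: row 2 of M^⊗3 = [19, 20, -60, 19]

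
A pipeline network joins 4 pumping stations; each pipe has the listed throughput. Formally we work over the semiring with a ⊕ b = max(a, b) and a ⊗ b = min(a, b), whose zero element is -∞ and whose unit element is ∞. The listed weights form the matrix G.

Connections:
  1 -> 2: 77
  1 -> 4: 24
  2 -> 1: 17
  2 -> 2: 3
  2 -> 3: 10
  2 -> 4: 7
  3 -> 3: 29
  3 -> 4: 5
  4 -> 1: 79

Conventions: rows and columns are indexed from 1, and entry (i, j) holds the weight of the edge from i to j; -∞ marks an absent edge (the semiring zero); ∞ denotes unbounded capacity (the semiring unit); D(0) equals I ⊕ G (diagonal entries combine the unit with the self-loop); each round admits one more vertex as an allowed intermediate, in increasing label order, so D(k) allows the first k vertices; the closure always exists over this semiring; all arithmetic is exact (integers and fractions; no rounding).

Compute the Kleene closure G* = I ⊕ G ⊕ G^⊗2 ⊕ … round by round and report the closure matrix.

D(0):
  [∞, 77, -∞, 24]
  [17, ∞, 10, 7]
  [-∞, -∞, ∞, 5]
  [79, -∞, -∞, ∞]
D(1):
  [∞, 77, -∞, 24]
  [17, ∞, 10, 17]
  [-∞, -∞, ∞, 5]
  [79, 77, -∞, ∞]
D(2):
  [∞, 77, 10, 24]
  [17, ∞, 10, 17]
  [-∞, -∞, ∞, 5]
  [79, 77, 10, ∞]
D(3):
  [∞, 77, 10, 24]
  [17, ∞, 10, 17]
  [-∞, -∞, ∞, 5]
  [79, 77, 10, ∞]
D(4):
  [∞, 77, 10, 24]
  [17, ∞, 10, 17]
  [5, 5, ∞, 5]
  [79, 77, 10, ∞]
Answer: G* = [[∞, 77, 10, 24], [17, ∞, 10, 17], [5, 5, ∞, 5], [79, 77, 10, ∞]]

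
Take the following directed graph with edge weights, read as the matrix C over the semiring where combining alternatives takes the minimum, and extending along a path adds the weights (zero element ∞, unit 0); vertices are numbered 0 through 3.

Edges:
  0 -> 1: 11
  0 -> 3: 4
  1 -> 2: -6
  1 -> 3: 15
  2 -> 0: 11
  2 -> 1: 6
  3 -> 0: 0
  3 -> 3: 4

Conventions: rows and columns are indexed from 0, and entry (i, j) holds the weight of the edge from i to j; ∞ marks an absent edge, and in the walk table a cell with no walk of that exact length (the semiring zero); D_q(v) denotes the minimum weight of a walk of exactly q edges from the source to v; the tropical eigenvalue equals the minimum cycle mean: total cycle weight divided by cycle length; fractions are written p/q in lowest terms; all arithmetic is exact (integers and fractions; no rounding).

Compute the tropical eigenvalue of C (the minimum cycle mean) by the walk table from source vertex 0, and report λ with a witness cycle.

q=0: [0, ∞, ∞, ∞]
q=1: [∞, 11, ∞, 4]
q=2: [4, ∞, 5, 8]
q=3: [8, 11, ∞, 8]
q=4: [8, 19, 5, 12]
Optimal cycle mean attained by: cycle 1->2->1, total (-6) + 6, length 2.
Answer: λ = 0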